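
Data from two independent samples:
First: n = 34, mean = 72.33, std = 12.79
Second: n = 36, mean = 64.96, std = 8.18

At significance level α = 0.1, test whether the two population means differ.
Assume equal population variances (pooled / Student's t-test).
Student's two-sample t-test (equal variances):
H₀: μ₁ = μ₂
H₁: μ₁ ≠ μ₂
df = n₁ + n₂ - 2 = 68
Pooled variance s_p² = [(n₁-1)s₁² + (n₂-1)s₂²] / (n₁ + n₂ - 2) = [(33)(12.79²) + (35)(8.18²)] / 68 = 113.8266
SE = √(s_p²(1/n₁ + 1/n₂)) = √(113.8266 × (1/34 + 1/36)) = 2.5514
t = (x̄₁ - x̄₂) / SE = (72.33 - 64.96) / 2.5514 = 7.37 / 2.5514 = 2.889
p-value = 0.0052

Since p-value < α = 0.1, we reject H₀.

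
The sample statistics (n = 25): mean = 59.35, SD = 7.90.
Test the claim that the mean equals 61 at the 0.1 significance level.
One-sample t-test:
H₀: μ = 61
H₁: μ ≠ 61
df = n - 1 = 24
t = (x̄ - μ₀) / (s/√n) = (59.35 - 61) / (7.90/√25) = -1.044
p-value = 0.3067

Since p-value > α = 0.1, we fail to reject H₀.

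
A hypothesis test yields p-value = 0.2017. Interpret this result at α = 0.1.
Since p = 0.2017 > α = 0.1, fail to reject H₀.
There is insufficient evidence to reject the null hypothesis; the result is not statistically significant at the 0.1 level.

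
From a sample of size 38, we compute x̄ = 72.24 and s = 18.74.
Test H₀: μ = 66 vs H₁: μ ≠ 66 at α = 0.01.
One-sample t-test:
H₀: μ = 66
H₁: μ ≠ 66
df = n - 1 = 37
t = (x̄ - μ₀) / (s/√n) = (72.24 - 66) / (18.74/√38) = 2.053
p-value = 0.0472

Since p-value > α = 0.01, we fail to reject H₀.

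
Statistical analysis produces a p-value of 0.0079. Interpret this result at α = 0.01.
Since p = 0.0079 < α = 0.01, reject H₀.
There is sufficient evidence to reject the null hypothesis; the result is statistically significant at the 0.01 level.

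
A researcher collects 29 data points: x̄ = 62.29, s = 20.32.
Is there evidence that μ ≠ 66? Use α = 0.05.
One-sample t-test:
H₀: μ = 66
H₁: μ ≠ 66
df = n - 1 = 28
t = (x̄ - μ₀) / (s/√n) = (62.29 - 66) / (20.32/√29) = -0.983
p-value = 0.3339

Since p-value > α = 0.05, we fail to reject H₀.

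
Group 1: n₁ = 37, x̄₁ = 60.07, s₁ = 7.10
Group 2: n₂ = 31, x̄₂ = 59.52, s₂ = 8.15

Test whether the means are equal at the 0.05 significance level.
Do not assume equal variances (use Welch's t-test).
Welch's two-sample t-test:
H₀: μ₁ = μ₂
H₁: μ₁ ≠ μ₂
s₁²/n₁ = 7.10²/37 = 1.3624,  s₂²/n₂ = 8.15²/31 = 2.1427
SE = √(s₁²/n₁ + s₂²/n₂) = √(1.3624 + 2.1427) = 1.8722
df (Welch-Satterthwaite) = (s₁²/n₁ + s₂²/n₂)² / [(s₁²/n₁)²/(n₁-1) + (s₂²/n₂)²/(n₂-1)] ≈ 60.05
t = (x̄₁ - x̄₂) / SE = (60.07 - 59.52) / 1.8722 = 0.55 / 1.8722 = 0.294
p-value = 0.7699

Since p-value > α = 0.05, we fail to reject H₀.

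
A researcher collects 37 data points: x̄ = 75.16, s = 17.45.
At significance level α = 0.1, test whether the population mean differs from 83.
One-sample t-test:
H₀: μ = 83
H₁: μ ≠ 83
df = n - 1 = 36
t = (x̄ - μ₀) / (s/√n) = (75.16 - 83) / (17.45/√37) = -2.733
p-value = 0.0097

Since p-value < α = 0.1, we reject H₀.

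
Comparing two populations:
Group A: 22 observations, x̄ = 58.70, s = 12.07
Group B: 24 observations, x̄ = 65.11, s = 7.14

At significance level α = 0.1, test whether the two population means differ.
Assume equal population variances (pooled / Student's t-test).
Student's two-sample t-test (equal variances):
H₀: μ₁ = μ₂
H₁: μ₁ ≠ μ₂
df = n₁ + n₂ - 2 = 44
Pooled variance s_p² = [(n₁-1)s₁² + (n₂-1)s₂²] / (n₁ + n₂ - 2) = [(21)(12.07²) + (23)(7.14²)] / 44 = 96.1799
SE = √(s_p²(1/n₁ + 1/n₂)) = √(96.1799 × (1/22 + 1/24)) = 2.8947
t = (x̄₁ - x̄₂) / SE = (58.70 - 65.11) / 2.8947 = -6.41 / 2.8947 = -2.214
p-value = 0.0320

Since p-value < α = 0.1, we reject H₀.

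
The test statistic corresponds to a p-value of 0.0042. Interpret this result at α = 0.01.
Since p = 0.0042 < α = 0.01, reject H₀.
There is sufficient evidence to reject the null hypothesis; the result is statistically significant at the 0.01 level.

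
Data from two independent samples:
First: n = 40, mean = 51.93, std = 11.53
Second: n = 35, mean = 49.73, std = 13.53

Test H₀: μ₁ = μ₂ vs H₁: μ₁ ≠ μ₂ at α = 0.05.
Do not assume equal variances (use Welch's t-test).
Welch's two-sample t-test:
H₀: μ₁ = μ₂
H₁: μ₁ ≠ μ₂
s₁²/n₁ = 11.53²/40 = 3.3235,  s₂²/n₂ = 13.53²/35 = 5.2303
SE = √(s₁²/n₁ + s₂²/n₂) = √(3.3235 + 5.2303) = 2.9247
df (Welch-Satterthwaite) = (s₁²/n₁ + s₂²/n₂)² / [(s₁²/n₁)²/(n₁-1) + (s₂²/n₂)²/(n₂-1)] ≈ 67.26
t = (x̄₁ - x̄₂) / SE = (51.93 - 49.73) / 2.9247 = 2.20 / 2.9247 = 0.752
p-value = 0.4545

Since p-value > α = 0.05, we fail to reject H₀.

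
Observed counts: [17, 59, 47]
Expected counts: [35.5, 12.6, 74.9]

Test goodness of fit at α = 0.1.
Chi-square goodness of fit test:
H₀: observed counts match expected distribution
H₁: observed counts differ from expected distribution
df = k - 1 = 2
χ² = Σ(O - E)²/E
   = (17 - 35.5)²/35.5 + (59 - 12.6)²/12.6 + (47 - 74.9)²/74.9
   = 9.641 + 170.870 + 10.393
   = 190.90
p-value < 0.0001

Since p-value < α = 0.1, we reject H₀.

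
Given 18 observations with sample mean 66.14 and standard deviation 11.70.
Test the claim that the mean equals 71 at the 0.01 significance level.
One-sample t-test:
H₀: μ = 71
H₁: μ ≠ 71
df = n - 1 = 17
t = (x̄ - μ₀) / (s/√n) = (66.14 - 71) / (11.70/√18) = -1.762
p-value = 0.0960

Since p-value > α = 0.01, we fail to reject H₀.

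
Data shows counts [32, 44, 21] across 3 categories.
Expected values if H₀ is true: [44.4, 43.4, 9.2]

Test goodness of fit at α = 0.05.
Chi-square goodness of fit test:
H₀: observed counts match expected distribution
H₁: observed counts differ from expected distribution
df = k - 1 = 2
χ² = Σ(O - E)²/E
   = (32 - 44.4)²/44.4 + (44 - 43.4)²/43.4 + (21 - 9.2)²/9.2
   = 3.463 + 0.008 + 15.135
   = 18.61
p-value = 0.0001

Since p-value < α = 0.05, we reject H₀.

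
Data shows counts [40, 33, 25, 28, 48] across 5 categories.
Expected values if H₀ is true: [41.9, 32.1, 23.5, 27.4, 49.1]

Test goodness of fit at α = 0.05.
Chi-square goodness of fit test:
H₀: observed counts match expected distribution
H₁: observed counts differ from expected distribution
df = k - 1 = 4
χ² = Σ(O - E)²/E
   = (40 - 41.9)²/41.9 + (33 - 32.1)²/32.1 + (25 - 23.5)²/23.5 + (28 - 27.4)²/27.4 + (48 - 49.1)²/49.1
   = 0.086 + 0.025 + 0.096 + 0.013 + 0.025
   = 0.24
p-value = 0.9931

Since p-value > α = 0.05, we fail to reject H₀.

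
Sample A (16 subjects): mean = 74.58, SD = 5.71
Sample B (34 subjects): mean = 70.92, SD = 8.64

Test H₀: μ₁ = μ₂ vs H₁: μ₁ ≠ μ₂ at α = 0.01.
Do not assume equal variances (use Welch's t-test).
Welch's two-sample t-test:
H₀: μ₁ = μ₂
H₁: μ₁ ≠ μ₂
s₁²/n₁ = 5.71²/16 = 2.0378,  s₂²/n₂ = 8.64²/34 = 2.1956
SE = √(s₁²/n₁ + s₂²/n₂) = √(2.0378 + 2.1956) = 2.0575
df (Welch-Satterthwaite) = (s₁²/n₁ + s₂²/n₂)² / [(s₁²/n₁)²/(n₁-1) + (s₂²/n₂)²/(n₂-1)] ≈ 42.38
t = (x̄₁ - x̄₂) / SE = (74.58 - 70.92) / 2.0575 = 3.66 / 2.0575 = 1.779
p-value = 0.0824

Since p-value > α = 0.01, we fail to reject H₀.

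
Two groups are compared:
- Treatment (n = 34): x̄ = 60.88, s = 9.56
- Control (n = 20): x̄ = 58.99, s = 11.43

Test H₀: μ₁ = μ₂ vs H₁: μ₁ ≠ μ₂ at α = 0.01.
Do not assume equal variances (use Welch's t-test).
Welch's two-sample t-test:
H₀: μ₁ = μ₂
H₁: μ₁ ≠ μ₂
s₁²/n₁ = 9.56²/34 = 2.6880,  s₂²/n₂ = 11.43²/20 = 6.5322
SE = √(s₁²/n₁ + s₂²/n₂) = √(2.6880 + 6.5322) = 3.0365
df (Welch-Satterthwaite) = (s₁²/n₁ + s₂²/n₂)² / [(s₁²/n₁)²/(n₁-1) + (s₂²/n₂)²/(n₂-1)] ≈ 34.49
t = (x̄₁ - x̄₂) / SE = (60.88 - 58.99) / 3.0365 = 1.89 / 3.0365 = 0.622
p-value = 0.5378

Since p-value > α = 0.01, we fail to reject H₀.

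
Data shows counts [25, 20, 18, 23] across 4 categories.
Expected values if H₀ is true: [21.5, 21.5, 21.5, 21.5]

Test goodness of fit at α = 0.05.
Chi-square goodness of fit test:
H₀: observed counts match expected distribution
H₁: observed counts differ from expected distribution
df = k - 1 = 3
χ² = Σ(O - E)²/E
   = (25 - 21.5)²/21.5 + (20 - 21.5)²/21.5 + (18 - 21.5)²/21.5 + (23 - 21.5)²/21.5
   = 0.570 + 0.105 + 0.570 + 0.105
   = 1.35
p-value = 0.7176

Since p-value > α = 0.05, we fail to reject H₀.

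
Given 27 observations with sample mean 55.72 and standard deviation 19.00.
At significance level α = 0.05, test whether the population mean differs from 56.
One-sample t-test:
H₀: μ = 56
H₁: μ ≠ 56
df = n - 1 = 26
t = (x̄ - μ₀) / (s/√n) = (55.72 - 56) / (19.00/√27) = -0.077
p-value = 0.9395

Since p-value > α = 0.05, we fail to reject H₀.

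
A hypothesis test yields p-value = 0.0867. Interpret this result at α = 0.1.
Since p = 0.0867 < α = 0.1, reject H₀.
There is sufficient evidence to reject the null hypothesis; the result is statistically significant at the 0.1 level.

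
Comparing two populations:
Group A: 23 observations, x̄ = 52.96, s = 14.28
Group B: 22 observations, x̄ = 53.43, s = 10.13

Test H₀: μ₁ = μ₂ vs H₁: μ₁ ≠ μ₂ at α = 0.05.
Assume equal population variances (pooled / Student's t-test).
Student's two-sample t-test (equal variances):
H₀: μ₁ = μ₂
H₁: μ₁ ≠ μ₂
df = n₁ + n₂ - 2 = 43
Pooled variance s_p² = [(n₁-1)s₁² + (n₂-1)s₂²] / (n₁ + n₂ - 2) = [(22)(14.28²) + (21)(10.13²)] / 43 = 154.4456
SE = √(s_p²(1/n₁ + 1/n₂)) = √(154.4456 × (1/23 + 1/22)) = 3.7061
t = (x̄₁ - x̄₂) / SE = (52.96 - 53.43) / 3.7061 = -0.47 / 3.7061 = -0.127
p-value = 0.8997

Since p-value > α = 0.05, we fail to reject H₀.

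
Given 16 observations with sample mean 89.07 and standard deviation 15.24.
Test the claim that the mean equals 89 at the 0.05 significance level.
One-sample t-test:
H₀: μ = 89
H₁: μ ≠ 89
df = n - 1 = 15
t = (x̄ - μ₀) / (s/√n) = (89.07 - 89) / (15.24/√16) = 0.018
p-value = 0.9856

Since p-value > α = 0.05, we fail to reject H₀.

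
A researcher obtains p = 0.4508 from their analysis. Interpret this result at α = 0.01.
Since p = 0.4508 > α = 0.01, fail to reject H₀.
There is insufficient evidence to reject the null hypothesis; the result is not statistically significant at the 0.01 level.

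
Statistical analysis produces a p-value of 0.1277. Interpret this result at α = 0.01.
Since p = 0.1277 > α = 0.01, fail to reject H₀.
There is insufficient evidence to reject the null hypothesis; the result is not statistically significant at the 0.01 level.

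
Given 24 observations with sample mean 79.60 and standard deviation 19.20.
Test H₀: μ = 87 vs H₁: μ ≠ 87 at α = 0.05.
One-sample t-test:
H₀: μ = 87
H₁: μ ≠ 87
df = n - 1 = 23
t = (x̄ - μ₀) / (s/√n) = (79.60 - 87) / (19.20/√24) = -1.888
p-value = 0.0717

Since p-value > α = 0.05, we fail to reject H₀.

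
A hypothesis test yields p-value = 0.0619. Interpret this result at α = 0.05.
Since p = 0.0619 > α = 0.05, fail to reject H₀.
There is insufficient evidence to reject the null hypothesis; the result is not statistically significant at the 0.05 level.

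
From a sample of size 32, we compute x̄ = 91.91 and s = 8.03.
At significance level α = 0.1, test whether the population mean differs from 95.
One-sample t-test:
H₀: μ = 95
H₁: μ ≠ 95
df = n - 1 = 31
t = (x̄ - μ₀) / (s/√n) = (91.91 - 95) / (8.03/√32) = -2.177
p-value = 0.0372

Since p-value < α = 0.1, we reject H₀.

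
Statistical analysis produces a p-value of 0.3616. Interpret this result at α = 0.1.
Since p = 0.3616 > α = 0.1, fail to reject H₀.
There is insufficient evidence to reject the null hypothesis; the result is not statistically significant at the 0.1 level.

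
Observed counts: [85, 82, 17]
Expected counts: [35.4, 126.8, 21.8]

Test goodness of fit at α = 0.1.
Chi-square goodness of fit test:
H₀: observed counts match expected distribution
H₁: observed counts differ from expected distribution
df = k - 1 = 2
χ² = Σ(O - E)²/E
   = (85 - 35.4)²/35.4 + (82 - 126.8)²/126.8 + (17 - 21.8)²/21.8
   = 69.496 + 15.828 + 1.057
   = 86.38
p-value < 0.0001

Since p-value < α = 0.1, we reject H₀.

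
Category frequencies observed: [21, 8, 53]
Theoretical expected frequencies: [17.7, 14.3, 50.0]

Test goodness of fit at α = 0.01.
Chi-square goodness of fit test:
H₀: observed counts match expected distribution
H₁: observed counts differ from expected distribution
df = k - 1 = 2
χ² = Σ(O - E)²/E
   = (21 - 17.7)²/17.7 + (8 - 14.3)²/14.3 + (53 - 50.0)²/50.0
   = 0.615 + 2.776 + 0.180
   = 3.57
p-value = 0.1677

Since p-value > α = 0.01, we fail to reject H₀.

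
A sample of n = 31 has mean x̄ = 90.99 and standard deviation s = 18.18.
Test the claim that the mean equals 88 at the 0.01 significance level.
One-sample t-test:
H₀: μ = 88
H₁: μ ≠ 88
df = n - 1 = 30
t = (x̄ - μ₀) / (s/√n) = (90.99 - 88) / (18.18/√31) = 0.916
p-value = 0.3671

Since p-value > α = 0.01, we fail to reject H₀.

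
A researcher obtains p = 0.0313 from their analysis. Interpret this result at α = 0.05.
Since p = 0.0313 < α = 0.05, reject H₀.
There is sufficient evidence to reject the null hypothesis; the result is statistically significant at the 0.05 level.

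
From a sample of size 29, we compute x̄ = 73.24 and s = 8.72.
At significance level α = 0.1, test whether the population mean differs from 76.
One-sample t-test:
H₀: μ = 76
H₁: μ ≠ 76
df = n - 1 = 28
t = (x̄ - μ₀) / (s/√n) = (73.24 - 76) / (8.72/√29) = -1.704
p-value = 0.0994

Since p-value < α = 0.1, we reject H₀.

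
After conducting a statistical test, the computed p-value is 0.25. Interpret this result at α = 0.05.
Since p = 0.25 > α = 0.05, fail to reject H₀.
There is insufficient evidence to reject the null hypothesis; the result is not statistically significant at the 0.05 level.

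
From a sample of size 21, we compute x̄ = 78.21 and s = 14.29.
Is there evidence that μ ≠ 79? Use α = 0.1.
One-sample t-test:
H₀: μ = 79
H₁: μ ≠ 79
df = n - 1 = 20
t = (x̄ - μ₀) / (s/√n) = (78.21 - 79) / (14.29/√21) = -0.253
p-value = 0.8026

Since p-value > α = 0.1, we fail to reject H₀.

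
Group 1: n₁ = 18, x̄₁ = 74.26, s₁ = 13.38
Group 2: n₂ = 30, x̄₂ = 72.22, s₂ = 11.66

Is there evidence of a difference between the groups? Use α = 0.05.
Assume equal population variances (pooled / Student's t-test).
Student's two-sample t-test (equal variances):
H₀: μ₁ = μ₂
H₁: μ₁ ≠ μ₂
df = n₁ + n₂ - 2 = 46
Pooled variance s_p² = [(n₁-1)s₁² + (n₂-1)s₂²] / (n₁ + n₂ - 2) = [(17)(13.38²) + (29)(11.66²)] / 46 = 151.8723
SE = √(s_p²(1/n₁ + 1/n₂)) = √(151.8723 × (1/18 + 1/30)) = 3.6742
t = (x̄₁ - x̄₂) / SE = (74.26 - 72.22) / 3.6742 = 2.04 / 3.6742 = 0.555
p-value = 0.5814

Since p-value > α = 0.05, we fail to reject H₀.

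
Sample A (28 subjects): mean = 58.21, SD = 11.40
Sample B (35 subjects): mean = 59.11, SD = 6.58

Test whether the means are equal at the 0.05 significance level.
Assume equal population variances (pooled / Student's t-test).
Student's two-sample t-test (equal variances):
H₀: μ₁ = μ₂
H₁: μ₁ ≠ μ₂
df = n₁ + n₂ - 2 = 61
Pooled variance s_p² = [(n₁-1)s₁² + (n₂-1)s₂²] / (n₁ + n₂ - 2) = [(27)(11.40²) + (34)(6.58²)] / 61 = 81.6557
SE = √(s_p²(1/n₁ + 1/n₂)) = √(81.6557 × (1/28 + 1/35)) = 2.2911
t = (x̄₁ - x̄₂) / SE = (58.21 - 59.11) / 2.2911 = -0.90 / 2.2911 = -0.393
p-value = 0.6958

Since p-value > α = 0.05, we fail to reject H₀.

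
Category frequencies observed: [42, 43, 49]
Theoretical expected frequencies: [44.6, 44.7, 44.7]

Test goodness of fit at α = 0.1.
Chi-square goodness of fit test:
H₀: observed counts match expected distribution
H₁: observed counts differ from expected distribution
df = k - 1 = 2
χ² = Σ(O - E)²/E
   = (42 - 44.6)²/44.6 + (43 - 44.7)²/44.7 + (49 - 44.7)²/44.7
   = 0.152 + 0.065 + 0.414
   = 0.63
p-value = 0.7298

Since p-value > α = 0.1, we fail to reject H₀.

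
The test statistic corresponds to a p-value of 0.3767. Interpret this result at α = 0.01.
Since p = 0.3767 > α = 0.01, fail to reject H₀.
There is insufficient evidence to reject the null hypothesis; the result is not statistically significant at the 0.01 level.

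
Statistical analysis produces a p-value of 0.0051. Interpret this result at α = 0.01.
Since p = 0.0051 < α = 0.01, reject H₀.
There is sufficient evidence to reject the null hypothesis; the result is statistically significant at the 0.01 level.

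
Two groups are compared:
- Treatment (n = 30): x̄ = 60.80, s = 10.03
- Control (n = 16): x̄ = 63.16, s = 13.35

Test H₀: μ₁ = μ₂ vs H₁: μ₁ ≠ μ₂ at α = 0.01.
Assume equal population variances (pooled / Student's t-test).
Student's two-sample t-test (equal variances):
H₀: μ₁ = μ₂
H₁: μ₁ ≠ μ₂
df = n₁ + n₂ - 2 = 44
Pooled variance s_p² = [(n₁-1)s₁² + (n₂-1)s₂²] / (n₁ + n₂ - 2) = [(29)(10.03²) + (15)(13.35²)] / 44 = 127.0628
SE = √(s_p²(1/n₁ + 1/n₂)) = √(127.0628 × (1/30 + 1/16)) = 3.4895
t = (x̄₁ - x̄₂) / SE = (60.80 - 63.16) / 3.4895 = -2.36 / 3.4895 = -0.676
p-value = 0.5024

Since p-value > α = 0.01, we fail to reject H₀.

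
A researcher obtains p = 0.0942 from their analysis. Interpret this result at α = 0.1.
Since p = 0.0942 < α = 0.1, reject H₀.
There is sufficient evidence to reject the null hypothesis; the result is statistically significant at the 0.1 level.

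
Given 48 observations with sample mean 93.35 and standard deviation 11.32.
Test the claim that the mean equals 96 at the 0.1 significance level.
One-sample t-test:
H₀: μ = 96
H₁: μ ≠ 96
df = n - 1 = 47
t = (x̄ - μ₀) / (s/√n) = (93.35 - 96) / (11.32/√48) = -1.622
p-value = 0.1115

Since p-value > α = 0.1, we fail to reject H₀.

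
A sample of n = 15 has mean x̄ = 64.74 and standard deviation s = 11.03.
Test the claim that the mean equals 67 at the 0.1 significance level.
One-sample t-test:
H₀: μ = 67
H₁: μ ≠ 67
df = n - 1 = 14
t = (x̄ - μ₀) / (s/√n) = (64.74 - 67) / (11.03/√15) = -0.794
p-value = 0.4407

Since p-value > α = 0.1, we fail to reject H₀.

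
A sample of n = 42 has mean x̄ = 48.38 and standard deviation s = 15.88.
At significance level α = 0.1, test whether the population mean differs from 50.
One-sample t-test:
H₀: μ = 50
H₁: μ ≠ 50
df = n - 1 = 41
t = (x̄ - μ₀) / (s/√n) = (48.38 - 50) / (15.88/√42) = -0.661
p-value = 0.5122

Since p-value > α = 0.1, we fail to reject H₀.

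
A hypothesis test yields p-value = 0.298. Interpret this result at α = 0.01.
Since p = 0.298 > α = 0.01, fail to reject H₀.
There is insufficient evidence to reject the null hypothesis; the result is not statistically significant at the 0.01 level.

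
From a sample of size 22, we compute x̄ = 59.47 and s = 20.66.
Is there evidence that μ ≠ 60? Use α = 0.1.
One-sample t-test:
H₀: μ = 60
H₁: μ ≠ 60
df = n - 1 = 21
t = (x̄ - μ₀) / (s/√n) = (59.47 - 60) / (20.66/√22) = -0.120
p-value = 0.9054

Since p-value > α = 0.1, we fail to reject H₀.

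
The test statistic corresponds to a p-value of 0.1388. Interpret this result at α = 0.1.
Since p = 0.1388 > α = 0.1, fail to reject H₀.
There is insufficient evidence to reject the null hypothesis; the result is not statistically significant at the 0.1 level.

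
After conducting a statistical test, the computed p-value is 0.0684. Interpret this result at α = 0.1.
Since p = 0.0684 < α = 0.1, reject H₀.
There is sufficient evidence to reject the null hypothesis; the result is statistically significant at the 0.1 level.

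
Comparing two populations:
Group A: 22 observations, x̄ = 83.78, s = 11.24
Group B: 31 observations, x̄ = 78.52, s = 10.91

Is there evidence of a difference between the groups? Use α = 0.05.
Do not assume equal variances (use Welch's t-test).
Welch's two-sample t-test:
H₀: μ₁ = μ₂
H₁: μ₁ ≠ μ₂
s₁²/n₁ = 11.24²/22 = 5.7426,  s₂²/n₂ = 10.91²/31 = 3.8396
SE = √(s₁²/n₁ + s₂²/n₂) = √(5.7426 + 3.8396) = 3.0955
df (Welch-Satterthwaite) = (s₁²/n₁ + s₂²/n₂)² / [(s₁²/n₁)²/(n₁-1) + (s₂²/n₂)²/(n₂-1)] ≈ 44.53
t = (x̄₁ - x̄₂) / SE = (83.78 - 78.52) / 3.0955 = 5.26 / 3.0955 = 1.699
p-value = 0.0963

Since p-value > α = 0.05, we fail to reject H₀.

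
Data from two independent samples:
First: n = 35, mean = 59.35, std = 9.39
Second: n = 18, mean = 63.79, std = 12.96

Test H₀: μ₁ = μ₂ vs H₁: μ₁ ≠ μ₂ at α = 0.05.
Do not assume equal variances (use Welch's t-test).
Welch's two-sample t-test:
H₀: μ₁ = μ₂
H₁: μ₁ ≠ μ₂
s₁²/n₁ = 9.39²/35 = 2.5192,  s₂²/n₂ = 12.96²/18 = 9.3312
SE = √(s₁²/n₁ + s₂²/n₂) = √(2.5192 + 9.3312) = 3.4424
df (Welch-Satterthwaite) = (s₁²/n₁ + s₂²/n₂)² / [(s₁²/n₁)²/(n₁-1) + (s₂²/n₂)²/(n₂-1)] ≈ 26.45
t = (x̄₁ - x̄₂) / SE = (59.35 - 63.79) / 3.4424 = -4.44 / 3.4424 = -1.290
p-value = 0.2083

Since p-value > α = 0.05, we fail to reject H₀.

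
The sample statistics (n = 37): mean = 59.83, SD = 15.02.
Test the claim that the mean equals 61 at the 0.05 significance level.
One-sample t-test:
H₀: μ = 61
H₁: μ ≠ 61
df = n - 1 = 36
t = (x̄ - μ₀) / (s/√n) = (59.83 - 61) / (15.02/√37) = -0.474
p-value = 0.6385

Since p-value > α = 0.05, we fail to reject H₀.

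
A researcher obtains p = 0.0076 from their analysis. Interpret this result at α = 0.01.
Since p = 0.0076 < α = 0.01, reject H₀.
There is sufficient evidence to reject the null hypothesis; the result is statistically significant at the 0.01 level.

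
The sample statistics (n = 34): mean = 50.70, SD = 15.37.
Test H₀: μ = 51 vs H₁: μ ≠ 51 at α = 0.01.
One-sample t-test:
H₀: μ = 51
H₁: μ ≠ 51
df = n - 1 = 33
t = (x̄ - μ₀) / (s/√n) = (50.70 - 51) / (15.37/√34) = -0.114
p-value = 0.9101

Since p-value > α = 0.01, we fail to reject H₀.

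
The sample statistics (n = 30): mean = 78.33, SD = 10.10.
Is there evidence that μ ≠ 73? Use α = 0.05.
One-sample t-test:
H₀: μ = 73
H₁: μ ≠ 73
df = n - 1 = 29
t = (x̄ - μ₀) / (s/√n) = (78.33 - 73) / (10.10/√30) = 2.890
p-value = 0.0072

Since p-value < α = 0.05, we reject H₀.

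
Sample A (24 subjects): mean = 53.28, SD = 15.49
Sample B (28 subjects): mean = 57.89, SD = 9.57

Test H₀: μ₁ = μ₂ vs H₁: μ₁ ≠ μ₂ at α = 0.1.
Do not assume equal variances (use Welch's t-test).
Welch's two-sample t-test:
H₀: μ₁ = μ₂
H₁: μ₁ ≠ μ₂
s₁²/n₁ = 15.49²/24 = 9.9975,  s₂²/n₂ = 9.57²/28 = 3.2709
SE = √(s₁²/n₁ + s₂²/n₂) = √(9.9975 + 3.2709) = 3.6426
df (Welch-Satterthwaite) = (s₁²/n₁ + s₂²/n₂)² / [(s₁²/n₁)²/(n₁-1) + (s₂²/n₂)²/(n₂-1)] ≈ 37.13
t = (x̄₁ - x̄₂) / SE = (53.28 - 57.89) / 3.6426 = -4.61 / 3.6426 = -1.266
p-value = 0.2135

Since p-value > α = 0.1, we fail to reject H₀.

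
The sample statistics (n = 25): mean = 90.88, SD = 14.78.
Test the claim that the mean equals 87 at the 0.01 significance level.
One-sample t-test:
H₀: μ = 87
H₁: μ ≠ 87
df = n - 1 = 24
t = (x̄ - μ₀) / (s/√n) = (90.88 - 87) / (14.78/√25) = 1.313
p-value = 0.2017

Since p-value > α = 0.01, we fail to reject H₀.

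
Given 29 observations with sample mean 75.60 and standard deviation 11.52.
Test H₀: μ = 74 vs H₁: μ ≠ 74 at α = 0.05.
One-sample t-test:
H₀: μ = 74
H₁: μ ≠ 74
df = n - 1 = 28
t = (x̄ - μ₀) / (s/√n) = (75.60 - 74) / (11.52/√29) = 0.748
p-value = 0.4607

Since p-value > α = 0.05, we fail to reject H₀.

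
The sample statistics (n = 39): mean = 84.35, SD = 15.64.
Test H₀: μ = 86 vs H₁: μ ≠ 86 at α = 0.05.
One-sample t-test:
H₀: μ = 86
H₁: μ ≠ 86
df = n - 1 = 38
t = (x̄ - μ₀) / (s/√n) = (84.35 - 86) / (15.64/√39) = -0.659
p-value = 0.5140

Since p-value > α = 0.05, we fail to reject H₀.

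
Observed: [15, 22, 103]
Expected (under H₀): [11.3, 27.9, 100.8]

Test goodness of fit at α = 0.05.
Chi-square goodness of fit test:
H₀: observed counts match expected distribution
H₁: observed counts differ from expected distribution
df = k - 1 = 2
χ² = Σ(O - E)²/E
   = (15 - 11.3)²/11.3 + (22 - 27.9)²/27.9 + (103 - 100.8)²/100.8
   = 1.212 + 1.248 + 0.048
   = 2.51
p-value = 0.2855

Since p-value > α = 0.05, we fail to reject H₀.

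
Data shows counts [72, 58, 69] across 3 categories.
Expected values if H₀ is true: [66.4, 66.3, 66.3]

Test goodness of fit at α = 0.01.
Chi-square goodness of fit test:
H₀: observed counts match expected distribution
H₁: observed counts differ from expected distribution
df = k - 1 = 2
χ² = Σ(O - E)²/E
   = (72 - 66.4)²/66.4 + (58 - 66.3)²/66.3 + (69 - 66.3)²/66.3
   = 0.472 + 1.039 + 0.110
   = 1.62
p-value = 0.4446

Since p-value > α = 0.01, we fail to reject H₀.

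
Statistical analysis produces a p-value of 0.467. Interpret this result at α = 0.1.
Since p = 0.467 > α = 0.1, fail to reject H₀.
There is insufficient evidence to reject the null hypothesis; the result is not statistically significant at the 0.1 level.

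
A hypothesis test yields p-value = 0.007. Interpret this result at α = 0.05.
Since p = 0.007 < α = 0.05, reject H₀.
There is sufficient evidence to reject the null hypothesis; the result is statistically significant at the 0.05 level.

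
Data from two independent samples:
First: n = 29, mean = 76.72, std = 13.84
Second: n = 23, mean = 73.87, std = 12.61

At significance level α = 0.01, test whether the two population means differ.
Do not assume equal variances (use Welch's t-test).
Welch's two-sample t-test:
H₀: μ₁ = μ₂
H₁: μ₁ ≠ μ₂
s₁²/n₁ = 13.84²/29 = 6.6050,  s₂²/n₂ = 12.61²/23 = 6.9136
SE = √(s₁²/n₁ + s₂²/n₂) = √(6.6050 + 6.9136) = 3.6768
df (Welch-Satterthwaite) = (s₁²/n₁ + s₂²/n₂)² / [(s₁²/n₁)²/(n₁-1) + (s₂²/n₂)²/(n₂-1)] ≈ 48.99
t = (x̄₁ - x̄₂) / SE = (76.72 - 73.87) / 3.6768 = 2.85 / 3.6768 = 0.775
p-value = 0.4420

Since p-value > α = 0.01, we fail to reject H₀.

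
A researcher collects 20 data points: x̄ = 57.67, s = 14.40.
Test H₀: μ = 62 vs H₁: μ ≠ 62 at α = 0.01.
One-sample t-test:
H₀: μ = 62
H₁: μ ≠ 62
df = n - 1 = 19
t = (x̄ - μ₀) / (s/√n) = (57.67 - 62) / (14.40/√20) = -1.345
p-value = 0.1945

Since p-value > α = 0.01, we fail to reject H₀.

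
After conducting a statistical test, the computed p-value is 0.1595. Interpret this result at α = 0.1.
Since p = 0.1595 > α = 0.1, fail to reject H₀.
There is insufficient evidence to reject the null hypothesis; the result is not statistically significant at the 0.1 level.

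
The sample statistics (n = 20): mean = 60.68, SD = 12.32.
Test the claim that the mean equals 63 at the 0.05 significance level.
One-sample t-test:
H₀: μ = 63
H₁: μ ≠ 63
df = n - 1 = 19
t = (x̄ - μ₀) / (s/√n) = (60.68 - 63) / (12.32/√20) = -0.842
p-value = 0.4102

Since p-value > α = 0.05, we fail to reject H₀.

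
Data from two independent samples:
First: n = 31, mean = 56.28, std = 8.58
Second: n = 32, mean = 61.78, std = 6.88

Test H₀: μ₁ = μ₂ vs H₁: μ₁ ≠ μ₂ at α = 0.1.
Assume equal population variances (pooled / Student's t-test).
Student's two-sample t-test (equal variances):
H₀: μ₁ = μ₂
H₁: μ₁ ≠ μ₂
df = n₁ + n₂ - 2 = 61
Pooled variance s_p² = [(n₁-1)s₁² + (n₂-1)s₂²] / (n₁ + n₂ - 2) = [(30)(8.58²) + (31)(6.88²)] / 61 = 60.2600
SE = √(s_p²(1/n₁ + 1/n₂)) = √(60.2600 × (1/31 + 1/32)) = 1.9563
t = (x̄₁ - x̄₂) / SE = (56.28 - 61.78) / 1.9563 = -5.50 / 1.9563 = -2.811
p-value = 0.0066

Since p-value < α = 0.1, we reject H₀.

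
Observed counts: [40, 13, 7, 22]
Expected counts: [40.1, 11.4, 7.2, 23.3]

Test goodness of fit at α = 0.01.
Chi-square goodness of fit test:
H₀: observed counts match expected distribution
H₁: observed counts differ from expected distribution
df = k - 1 = 3
χ² = Σ(O - E)²/E
   = (40 - 40.1)²/40.1 + (13 - 11.4)²/11.4 + (7 - 7.2)²/7.2 + (22 - 23.3)²/23.3
   = 0.000 + 0.225 + 0.006 + 0.073
   = 0.30
p-value = 0.9595

Since p-value > α = 0.01, we fail to reject H₀.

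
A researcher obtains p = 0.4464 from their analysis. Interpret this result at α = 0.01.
Since p = 0.4464 > α = 0.01, fail to reject H₀.
There is insufficient evidence to reject the null hypothesis; the result is not statistically significant at the 0.01 level.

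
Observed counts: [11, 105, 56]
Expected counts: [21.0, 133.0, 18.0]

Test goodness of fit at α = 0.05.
Chi-square goodness of fit test:
H₀: observed counts match expected distribution
H₁: observed counts differ from expected distribution
df = k - 1 = 2
χ² = Σ(O - E)²/E
   = (11 - 21.0)²/21.0 + (105 - 133.0)²/133.0 + (56 - 18.0)²/18.0
   = 4.762 + 5.895 + 80.222
   = 90.88
p-value < 0.0001

Since p-value < α = 0.05, we reject H₀.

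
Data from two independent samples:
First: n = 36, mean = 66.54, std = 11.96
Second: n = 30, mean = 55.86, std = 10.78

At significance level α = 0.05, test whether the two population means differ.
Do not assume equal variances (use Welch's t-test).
Welch's two-sample t-test:
H₀: μ₁ = μ₂
H₁: μ₁ ≠ μ₂
s₁²/n₁ = 11.96²/36 = 3.9734,  s₂²/n₂ = 10.78²/30 = 3.8736
SE = √(s₁²/n₁ + s₂²/n₂) = √(3.9734 + 3.8736) = 2.8012
df (Welch-Satterthwaite) = (s₁²/n₁ + s₂²/n₂)² / [(s₁²/n₁)²/(n₁-1) + (s₂²/n₂)²/(n₂-1)] ≈ 63.58
t = (x̄₁ - x̄₂) / SE = (66.54 - 55.86) / 2.8012 = 10.68 / 2.8012 = 3.813
p-value = 0.0003

Since p-value < α = 0.05, we reject H₀.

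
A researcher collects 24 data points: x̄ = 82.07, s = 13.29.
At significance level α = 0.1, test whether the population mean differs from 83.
One-sample t-test:
H₀: μ = 83
H₁: μ ≠ 83
df = n - 1 = 23
t = (x̄ - μ₀) / (s/√n) = (82.07 - 83) / (13.29/√24) = -0.343
p-value = 0.7348

Since p-value > α = 0.1, we fail to reject H₀.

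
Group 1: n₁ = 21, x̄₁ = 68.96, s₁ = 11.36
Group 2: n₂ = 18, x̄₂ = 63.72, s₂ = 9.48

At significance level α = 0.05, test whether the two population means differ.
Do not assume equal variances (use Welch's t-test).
Welch's two-sample t-test:
H₀: μ₁ = μ₂
H₁: μ₁ ≠ μ₂
s₁²/n₁ = 11.36²/21 = 6.1452,  s₂²/n₂ = 9.48²/18 = 4.9928
SE = √(s₁²/n₁ + s₂²/n₂) = √(6.1452 + 4.9928) = 3.3374
df (Welch-Satterthwaite) = (s₁²/n₁ + s₂²/n₂)² / [(s₁²/n₁)²/(n₁-1) + (s₂²/n₂)²/(n₂-1)] ≈ 36.98
t = (x̄₁ - x̄₂) / SE = (68.96 - 63.72) / 3.3374 = 5.24 / 3.3374 = 1.570
p-value = 0.1249

Since p-value > α = 0.05, we fail to reject H₀.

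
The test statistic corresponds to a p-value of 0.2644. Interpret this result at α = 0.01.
Since p = 0.2644 > α = 0.01, fail to reject H₀.
There is insufficient evidence to reject the null hypothesis; the result is not statistically significant at the 0.01 level.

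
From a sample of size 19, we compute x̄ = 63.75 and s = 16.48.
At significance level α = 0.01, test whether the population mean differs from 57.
One-sample t-test:
H₀: μ = 57
H₁: μ ≠ 57
df = n - 1 = 18
t = (x̄ - μ₀) / (s/√n) = (63.75 - 57) / (16.48/√19) = 1.785
p-value = 0.0911

Since p-value > α = 0.01, we fail to reject H₀.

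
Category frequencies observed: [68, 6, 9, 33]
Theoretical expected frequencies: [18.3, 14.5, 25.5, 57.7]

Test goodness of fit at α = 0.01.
Chi-square goodness of fit test:
H₀: observed counts match expected distribution
H₁: observed counts differ from expected distribution
df = k - 1 = 3
χ² = Σ(O - E)²/E
   = (68 - 18.3)²/18.3 + (6 - 14.5)²/14.5 + (9 - 25.5)²/25.5 + (33 - 57.7)²/57.7
   = 134.978 + 4.983 + 10.676 + 10.573
   = 161.21
p-value < 0.0001

Since p-value < α = 0.01, we reject H₀.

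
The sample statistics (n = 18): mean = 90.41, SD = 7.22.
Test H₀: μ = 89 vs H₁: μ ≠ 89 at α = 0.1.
One-sample t-test:
H₀: μ = 89
H₁: μ ≠ 89
df = n - 1 = 17
t = (x̄ - μ₀) / (s/√n) = (90.41 - 89) / (7.22/√18) = 0.829
p-value = 0.4188

Since p-value > α = 0.1, we fail to reject H₀.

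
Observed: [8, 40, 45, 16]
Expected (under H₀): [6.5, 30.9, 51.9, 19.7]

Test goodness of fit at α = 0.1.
Chi-square goodness of fit test:
H₀: observed counts match expected distribution
H₁: observed counts differ from expected distribution
df = k - 1 = 3
χ² = Σ(O - E)²/E
   = (8 - 6.5)²/6.5 + (40 - 30.9)²/30.9 + (45 - 51.9)²/51.9 + (16 - 19.7)²/19.7
   = 0.346 + 2.680 + 0.917 + 0.695
   = 4.64
p-value = 0.2003

Since p-value > α = 0.1, we fail to reject H₀.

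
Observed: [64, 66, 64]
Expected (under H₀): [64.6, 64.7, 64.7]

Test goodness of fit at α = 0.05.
Chi-square goodness of fit test:
H₀: observed counts match expected distribution
H₁: observed counts differ from expected distribution
df = k - 1 = 2
χ² = Σ(O - E)²/E
   = (64 - 64.6)²/64.6 + (66 - 64.7)²/64.7 + (64 - 64.7)²/64.7
   = 0.006 + 0.026 + 0.008
   = 0.04
p-value = 0.9806

Since p-value > α = 0.05, we fail to reject H₀.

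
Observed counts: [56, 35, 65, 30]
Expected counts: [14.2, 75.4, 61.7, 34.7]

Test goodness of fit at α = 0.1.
Chi-square goodness of fit test:
H₀: observed counts match expected distribution
H₁: observed counts differ from expected distribution
df = k - 1 = 3
χ² = Σ(O - E)²/E
   = (56 - 14.2)²/14.2 + (35 - 75.4)²/75.4 + (65 - 61.7)²/61.7 + (30 - 34.7)²/34.7
   = 123.045 + 21.647 + 0.176 + 0.637
   = 145.50
p-value < 0.0001

Since p-value < α = 0.1, we reject H₀.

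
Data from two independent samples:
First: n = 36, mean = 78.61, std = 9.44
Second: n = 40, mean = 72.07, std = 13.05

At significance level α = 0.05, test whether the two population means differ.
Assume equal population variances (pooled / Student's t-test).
Student's two-sample t-test (equal variances):
H₀: μ₁ = μ₂
H₁: μ₁ ≠ μ₂
df = n₁ + n₂ - 2 = 74
Pooled variance s_p² = [(n₁-1)s₁² + (n₂-1)s₂²] / (n₁ + n₂ - 2) = [(35)(9.44²) + (39)(13.05²)] / 74 = 131.9023
SE = √(s_p²(1/n₁ + 1/n₂)) = √(131.9023 × (1/36 + 1/40)) = 2.6385
t = (x̄₁ - x̄₂) / SE = (78.61 - 72.07) / 2.6385 = 6.54 / 2.6385 = 2.479
p-value = 0.0155

Since p-value < α = 0.05, we reject H₀.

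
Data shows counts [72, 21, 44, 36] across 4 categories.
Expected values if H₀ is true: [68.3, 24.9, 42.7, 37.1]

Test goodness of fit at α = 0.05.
Chi-square goodness of fit test:
H₀: observed counts match expected distribution
H₁: observed counts differ from expected distribution
df = k - 1 = 3
χ² = Σ(O - E)²/E
   = (72 - 68.3)²/68.3 + (21 - 24.9)²/24.9 + (44 - 42.7)²/42.7 + (36 - 37.1)²/37.1
   = 0.200 + 0.611 + 0.040 + 0.033
   = 0.88
p-value = 0.8294

Since p-value > α = 0.05, we fail to reject H₀.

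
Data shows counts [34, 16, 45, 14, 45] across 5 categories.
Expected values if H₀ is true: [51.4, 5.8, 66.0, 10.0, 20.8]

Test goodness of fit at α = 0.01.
Chi-square goodness of fit test:
H₀: observed counts match expected distribution
H₁: observed counts differ from expected distribution
df = k - 1 = 4
χ² = Σ(O - E)²/E
   = (34 - 51.4)²/51.4 + (16 - 5.8)²/5.8 + (45 - 66.0)²/66.0 + (14 - 10.0)²/10.0 + (45 - 20.8)²/20.8
   = 5.890 + 17.938 + 6.682 + 1.600 + 28.156
   = 60.27
p-value < 0.0001

Since p-value < α = 0.01, we reject H₀.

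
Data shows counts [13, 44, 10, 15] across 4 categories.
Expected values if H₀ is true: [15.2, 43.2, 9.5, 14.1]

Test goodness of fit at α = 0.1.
Chi-square goodness of fit test:
H₀: observed counts match expected distribution
H₁: observed counts differ from expected distribution
df = k - 1 = 3
χ² = Σ(O - E)²/E
   = (13 - 15.2)²/15.2 + (44 - 43.2)²/43.2 + (10 - 9.5)²/9.5 + (15 - 14.1)²/14.1
   = 0.318 + 0.015 + 0.026 + 0.057
   = 0.42
p-value = 0.9367

Since p-value > α = 0.1, we fail to reject H₀.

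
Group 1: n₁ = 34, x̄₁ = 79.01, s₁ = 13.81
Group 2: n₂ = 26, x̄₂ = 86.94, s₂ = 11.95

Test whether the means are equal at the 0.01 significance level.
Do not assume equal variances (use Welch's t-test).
Welch's two-sample t-test:
H₀: μ₁ = μ₂
H₁: μ₁ ≠ μ₂
s₁²/n₁ = 13.81²/34 = 5.6093,  s₂²/n₂ = 11.95²/26 = 5.4924
SE = √(s₁²/n₁ + s₂²/n₂) = √(5.6093 + 5.4924) = 3.3319
df (Welch-Satterthwaite) = (s₁²/n₁ + s₂²/n₂)² / [(s₁²/n₁)²/(n₁-1) + (s₂²/n₂)²/(n₂-1)] ≈ 57.06
t = (x̄₁ - x̄₂) / SE = (79.01 - 86.94) / 3.3319 = -7.93 / 3.3319 = -2.380
p-value = 0.0207

Since p-value > α = 0.01, we fail to reject H₀.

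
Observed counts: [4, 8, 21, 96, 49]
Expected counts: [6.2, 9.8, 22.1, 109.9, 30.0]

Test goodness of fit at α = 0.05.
Chi-square goodness of fit test:
H₀: observed counts match expected distribution
H₁: observed counts differ from expected distribution
df = k - 1 = 4
χ² = Σ(O - E)²/E
   = (4 - 6.2)²/6.2 + (8 - 9.8)²/9.8 + (21 - 22.1)²/22.1 + (96 - 109.9)²/109.9 + (49 - 30.0)²/30.0
   = 0.781 + 0.331 + 0.055 + 1.758 + 12.033
   = 14.96
p-value = 0.0048

Since p-value < α = 0.05, we reject H₀.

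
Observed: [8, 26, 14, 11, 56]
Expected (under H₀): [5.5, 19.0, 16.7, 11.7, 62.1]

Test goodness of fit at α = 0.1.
Chi-square goodness of fit test:
H₀: observed counts match expected distribution
H₁: observed counts differ from expected distribution
df = k - 1 = 4
χ² = Σ(O - E)²/E
   = (8 - 5.5)²/5.5 + (26 - 19.0)²/19.0 + (14 - 16.7)²/16.7 + (11 - 11.7)²/11.7 + (56 - 62.1)²/62.1
   = 1.136 + 2.579 + 0.437 + 0.042 + 0.599
   = 4.79
p-value = 0.3092

Since p-value > α = 0.1, we fail to reject H₀.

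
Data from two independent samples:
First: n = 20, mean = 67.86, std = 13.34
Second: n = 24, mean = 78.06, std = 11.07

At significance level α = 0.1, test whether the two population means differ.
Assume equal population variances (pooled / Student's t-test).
Student's two-sample t-test (equal variances):
H₀: μ₁ = μ₂
H₁: μ₁ ≠ μ₂
df = n₁ + n₂ - 2 = 42
Pooled variance s_p² = [(n₁-1)s₁² + (n₂-1)s₂²] / (n₁ + n₂ - 2) = [(19)(13.34²) + (23)(11.07²)] / 42 = 147.6116
SE = √(s_p²(1/n₁ + 1/n₂)) = √(147.6116 × (1/20 + 1/24)) = 3.6785
t = (x̄₁ - x̄₂) / SE = (67.86 - 78.06) / 3.6785 = -10.20 / 3.6785 = -2.773
p-value = 0.0082

Since p-value < α = 0.1, we reject H₀.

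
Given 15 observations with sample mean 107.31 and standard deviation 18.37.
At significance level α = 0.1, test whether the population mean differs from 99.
One-sample t-test:
H₀: μ = 99
H₁: μ ≠ 99
df = n - 1 = 14
t = (x̄ - μ₀) / (s/√n) = (107.31 - 99) / (18.37/√15) = 1.752
p-value = 0.1016

Since p-value > α = 0.1, we fail to reject H₀.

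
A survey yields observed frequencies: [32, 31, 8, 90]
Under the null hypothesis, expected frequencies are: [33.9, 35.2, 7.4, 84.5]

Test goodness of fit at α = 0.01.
Chi-square goodness of fit test:
H₀: observed counts match expected distribution
H₁: observed counts differ from expected distribution
df = k - 1 = 3
χ² = Σ(O - E)²/E
   = (32 - 33.9)²/33.9 + (31 - 35.2)²/35.2 + (8 - 7.4)²/7.4 + (90 - 84.5)²/84.5
   = 0.106 + 0.501 + 0.049 + 0.358
   = 1.01
p-value = 0.7978

Since p-value > α = 0.01, we fail to reject H₀.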